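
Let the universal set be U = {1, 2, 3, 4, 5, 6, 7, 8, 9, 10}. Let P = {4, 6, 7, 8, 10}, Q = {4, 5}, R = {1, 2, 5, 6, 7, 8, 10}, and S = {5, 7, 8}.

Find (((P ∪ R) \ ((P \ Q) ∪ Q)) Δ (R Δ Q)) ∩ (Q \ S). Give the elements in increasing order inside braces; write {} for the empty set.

P ∪ R = {1, 2, 4, 5, 6, 7, 8, 10}
P \ Q = {6, 7, 8, 10}
(P \ Q) ∪ Q = {4, 5, 6, 7, 8, 10}
(P ∪ R) \ ((P \ Q) ∪ Q) = {1, 2}
R Δ Q = {1, 2, 4, 6, 7, 8, 10}
((P ∪ R) \ ((P \ Q) ∪ Q)) Δ (R Δ Q) = {4, 6, 7, 8, 10}
Q \ S = {4}
(((P ∪ R) \ ((P \ Q) ∪ Q)) Δ (R Δ Q)) ∩ (Q \ S) = {4}

{4}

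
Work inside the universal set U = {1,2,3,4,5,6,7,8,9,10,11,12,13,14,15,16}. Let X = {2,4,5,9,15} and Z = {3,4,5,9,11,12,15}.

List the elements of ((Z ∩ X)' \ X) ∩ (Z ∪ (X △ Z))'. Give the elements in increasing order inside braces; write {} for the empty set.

Z ∩ X = {4,5,9,15}
(Z ∩ X)' = {1,2,3,6,7,8,10,11,12,13,14,16}
(Z ∩ X)' \ X = {1,3,6,7,8,10,11,12,13,14,16}
X △ Z = {2,3,11,12}
Z ∪ (X △ Z) = {2,3,4,5,9,11,12,15}
(Z ∪ (X △ Z))' = {1,6,7,8,10,13,14,16}
((Z ∩ X)' \ X) ∩ (Z ∪ (X △ Z))' = {1,6,7,8,10,13,14,16}

{1,6,7,8,10,13,14,16}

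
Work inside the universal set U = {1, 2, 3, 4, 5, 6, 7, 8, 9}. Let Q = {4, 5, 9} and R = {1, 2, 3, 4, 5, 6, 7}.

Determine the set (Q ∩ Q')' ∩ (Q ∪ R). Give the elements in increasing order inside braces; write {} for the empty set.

{1, 2, 3, 4, 5, 6, 7, 9}

Q' = {1, 2, 3, 6, 7, 8}
Q ∩ Q' = {}
(Q ∩ Q')' = {1, 2, 3, 4, 5, 6, 7, 8, 9}
Q ∪ R = {1, 2, 3, 4, 5, 6, 7, 9}
(Q ∩ Q')' ∩ (Q ∪ R) = {1, 2, 3, 4, 5, 6, 7, 9}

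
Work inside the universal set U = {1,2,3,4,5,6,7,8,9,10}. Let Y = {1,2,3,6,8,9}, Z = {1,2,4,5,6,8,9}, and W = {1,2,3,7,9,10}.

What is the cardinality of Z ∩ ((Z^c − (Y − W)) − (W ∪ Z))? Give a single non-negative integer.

0

Z^c = {3,7,10}
Y − W = {6,8}
Z^c − (Y − W) = {3,7,10}
W ∪ Z = {1,2,3,4,5,6,7,8,9,10}
(Z^c − (Y − W)) − (W ∪ Z) = {}
Z ∩ ((Z^c − (Y − W)) − (W ∪ Z)) = {}
|Z ∩ ((Z^c − (Y − W)) − (W ∪ Z))| = 0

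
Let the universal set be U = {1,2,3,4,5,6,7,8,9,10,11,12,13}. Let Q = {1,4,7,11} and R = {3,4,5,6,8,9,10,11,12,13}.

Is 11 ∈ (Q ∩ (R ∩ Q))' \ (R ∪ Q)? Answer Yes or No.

11 ∈ R and 11 ∈ Q, so 11 ∈ R ∩ Q
11 ∈ Q and 11 ∈ (R ∩ Q), so 11 ∈ Q ∩ (R ∩ Q)
11 ∉ (Q ∩ (R ∩ Q))' since 11 ∈ (Q ∩ (R ∩ Q))
11 ∈ R and 11 ∈ Q, so 11 ∈ R ∪ Q
11 ∉ (Q ∩ (R ∩ Q))' and 11 ∈ (R ∪ Q), so 11 ∉ (Q ∩ (R ∩ Q))' \ (R ∪ Q)

No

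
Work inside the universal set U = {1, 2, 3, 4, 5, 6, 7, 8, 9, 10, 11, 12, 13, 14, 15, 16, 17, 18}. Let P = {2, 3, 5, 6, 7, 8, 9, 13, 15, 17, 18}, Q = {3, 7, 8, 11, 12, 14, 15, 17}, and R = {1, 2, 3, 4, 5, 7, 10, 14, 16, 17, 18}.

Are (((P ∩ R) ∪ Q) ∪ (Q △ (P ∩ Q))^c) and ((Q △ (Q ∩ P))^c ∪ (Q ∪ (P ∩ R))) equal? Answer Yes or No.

Yes

P ∩ R = {2, 3, 5, 7, 17, 18}
(P ∩ R) ∪ Q = {2, 3, 5, 7, 8, 11, 12, 14, 15, 17, 18}
P ∩ Q = {3, 7, 8, 15, 17}
Q △ (P ∩ Q) = {11, 12, 14}
(Q △ (P ∩ Q))^c = {1, 2, 3, 4, 5, 6, 7, 8, 9, 10, 13, 15, 16, 17, 18}
((P ∩ R) ∪ Q) ∪ (Q △ (P ∩ Q))^c = {1, 2, 3, 4, 5, 6, 7, 8, 9, 10, 11, 12, 13, 14, 15, 16, 17, 18}
Q ∩ P = {3, 7, 8, 15, 17}
Q △ (Q ∩ P) = {11, 12, 14}
(Q △ (Q ∩ P))^c = {1, 2, 3, 4, 5, 6, 7, 8, 9, 10, 13, 15, 16, 17, 18}
Q ∪ (P ∩ R) = {2, 3, 5, 7, 8, 11, 12, 14, 15, 17, 18}
(Q △ (Q ∩ P))^c ∪ (Q ∪ (P ∩ R)) = {1, 2, 3, 4, 5, 6, 7, 8, 9, 10, 11, 12, 13, 14, 15, 16, 17, 18}
Both equal {1, 2, 3, 4, 5, 6, 7, 8, 9, 10, 11, 12, 13, 14, 15, 16, 17, 18}, so ((P ∩ R) ∪ Q) ∪ (Q △ (P ∩ Q))^c = (Q △ (Q ∩ P))^c ∪ (Q ∪ (P ∩ R)).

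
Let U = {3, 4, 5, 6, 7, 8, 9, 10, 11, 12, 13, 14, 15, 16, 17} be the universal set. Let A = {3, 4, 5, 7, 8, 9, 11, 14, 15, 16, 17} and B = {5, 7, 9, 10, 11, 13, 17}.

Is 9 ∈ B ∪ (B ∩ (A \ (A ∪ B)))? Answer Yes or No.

9 ∈ A and 9 ∈ B, so 9 ∈ A ∪ B
9 ∈ A and 9 ∈ (A ∪ B), so 9 ∉ A \ (A ∪ B)
9 ∈ B and 9 ∉ (A \ (A ∪ B)), so 9 ∉ B ∩ (A \ (A ∪ B))
9 ∈ B and 9 ∉ (B ∩ (A \ (A ∪ B))), so 9 ∈ B ∪ (B ∩ (A \ (A ∪ B)))

Yes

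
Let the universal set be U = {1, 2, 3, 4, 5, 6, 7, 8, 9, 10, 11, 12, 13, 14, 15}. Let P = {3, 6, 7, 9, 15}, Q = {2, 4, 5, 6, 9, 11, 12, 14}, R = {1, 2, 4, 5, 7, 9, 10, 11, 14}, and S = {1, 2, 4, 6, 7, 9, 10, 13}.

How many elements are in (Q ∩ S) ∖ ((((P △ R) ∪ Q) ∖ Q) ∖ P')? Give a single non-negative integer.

Q ∩ S = {2, 4, 6, 9}
P △ R = {1, 2, 3, 4, 5, 6, 10, 11, 14, 15}
(P △ R) ∪ Q = {1, 2, 3, 4, 5, 6, 9, 10, 11, 12, 14, 15}
((P △ R) ∪ Q) ∖ Q = {1, 3, 10, 15}
P' = {1, 2, 4, 5, 8, 10, 11, 12, 13, 14}
(((P △ R) ∪ Q) ∖ Q) ∖ P' = {3, 15}
(Q ∩ S) ∖ ((((P △ R) ∪ Q) ∖ Q) ∖ P') = {2, 4, 6, 9}
|(Q ∩ S) ∖ ((((P △ R) ∪ Q) ∖ Q) ∖ P')| = 4

4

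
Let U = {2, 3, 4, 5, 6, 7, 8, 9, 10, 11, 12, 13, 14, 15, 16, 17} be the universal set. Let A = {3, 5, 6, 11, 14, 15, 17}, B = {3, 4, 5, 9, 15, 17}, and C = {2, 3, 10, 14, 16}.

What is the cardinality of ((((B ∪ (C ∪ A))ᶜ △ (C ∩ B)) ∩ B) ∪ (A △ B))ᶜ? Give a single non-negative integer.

10

C ∪ A = {2, 3, 5, 6, 10, 11, 14, 15, 16, 17}
B ∪ (C ∪ A) = {2, 3, 4, 5, 6, 9, 10, 11, 14, 15, 16, 17}
(B ∪ (C ∪ A))ᶜ = {7, 8, 12, 13}
C ∩ B = {3}
(B ∪ (C ∪ A))ᶜ △ (C ∩ B) = {3, 7, 8, 12, 13}
((B ∪ (C ∪ A))ᶜ △ (C ∩ B)) ∩ B = {3}
A △ B = {4, 6, 9, 11, 14}
(((B ∪ (C ∪ A))ᶜ △ (C ∩ B)) ∩ B) ∪ (A △ B) = {3, 4, 6, 9, 11, 14}
((((B ∪ (C ∪ A))ᶜ △ (C ∩ B)) ∩ B) ∪ (A △ B))ᶜ = {2, 5, 7, 8, 10, 12, 13, 15, 16, 17}
|((((B ∪ (C ∪ A))ᶜ △ (C ∩ B)) ∩ B) ∪ (A △ B))ᶜ| = 10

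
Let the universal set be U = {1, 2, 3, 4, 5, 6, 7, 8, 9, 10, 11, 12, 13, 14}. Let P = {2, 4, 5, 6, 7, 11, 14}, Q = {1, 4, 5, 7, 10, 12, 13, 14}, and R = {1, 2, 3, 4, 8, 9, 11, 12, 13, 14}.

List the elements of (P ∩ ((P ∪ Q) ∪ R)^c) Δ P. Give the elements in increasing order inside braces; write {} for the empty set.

P ∪ Q = {1, 2, 4, 5, 6, 7, 10, 11, 12, 13, 14}
(P ∪ Q) ∪ R = {1, 2, 3, 4, 5, 6, 7, 8, 9, 10, 11, 12, 13, 14}
((P ∪ Q) ∪ R)^c = {}
P ∩ ((P ∪ Q) ∪ R)^c = {}
(P ∩ ((P ∪ Q) ∪ R)^c) Δ P = {2, 4, 5, 6, 7, 11, 14}

{2, 4, 5, 6, 7, 11, 14}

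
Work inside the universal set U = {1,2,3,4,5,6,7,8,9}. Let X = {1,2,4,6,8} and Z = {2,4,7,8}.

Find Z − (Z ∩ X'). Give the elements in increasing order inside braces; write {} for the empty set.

{2,4,8}

X' = {3,5,7,9}
Z ∩ X' = {7}
Z − (Z ∩ X') = {2,4,8}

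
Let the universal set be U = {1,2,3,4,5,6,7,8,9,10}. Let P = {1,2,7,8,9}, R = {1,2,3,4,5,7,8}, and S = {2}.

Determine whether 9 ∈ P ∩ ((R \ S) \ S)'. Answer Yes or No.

Yes

9 ∉ R and 9 ∉ S, so 9 ∉ R \ S
9 ∉ (R \ S) and 9 ∉ S, so 9 ∉ (R \ S) \ S
9 ∈ ((R \ S) \ S)' since 9 ∉ ((R \ S) \ S)
9 ∈ P and 9 ∈ ((R \ S) \ S)', so 9 ∈ P ∩ ((R \ S) \ S)'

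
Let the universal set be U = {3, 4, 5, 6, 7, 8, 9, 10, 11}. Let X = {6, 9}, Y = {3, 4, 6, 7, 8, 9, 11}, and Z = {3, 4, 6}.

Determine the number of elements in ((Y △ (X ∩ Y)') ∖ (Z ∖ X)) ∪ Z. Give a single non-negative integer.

6

X ∩ Y = {6, 9}
(X ∩ Y)' = {3, 4, 5, 7, 8, 10, 11}
Y △ (X ∩ Y)' = {5, 6, 9, 10}
Z ∖ X = {3, 4}
(Y △ (X ∩ Y)') ∖ (Z ∖ X) = {5, 6, 9, 10}
((Y △ (X ∩ Y)') ∖ (Z ∖ X)) ∪ Z = {3, 4, 5, 6, 9, 10}
|((Y △ (X ∩ Y)') ∖ (Z ∖ X)) ∪ Z| = 6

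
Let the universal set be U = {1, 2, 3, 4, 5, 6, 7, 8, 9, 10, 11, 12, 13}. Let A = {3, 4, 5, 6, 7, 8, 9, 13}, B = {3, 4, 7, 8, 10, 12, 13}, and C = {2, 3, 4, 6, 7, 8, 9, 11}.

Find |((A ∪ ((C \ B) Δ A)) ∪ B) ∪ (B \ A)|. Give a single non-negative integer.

C \ B = {2, 6, 9, 11}
(C \ B) Δ A = {2, 3, 4, 5, 7, 8, 11, 13}
A ∪ ((C \ B) Δ A) = {2, 3, 4, 5, 6, 7, 8, 9, 11, 13}
(A ∪ ((C \ B) Δ A)) ∪ B = {2, 3, 4, 5, 6, 7, 8, 9, 10, 11, 12, 13}
B \ A = {10, 12}
((A ∪ ((C \ B) Δ A)) ∪ B) ∪ (B \ A) = {2, 3, 4, 5, 6, 7, 8, 9, 10, 11, 12, 13}
|((A ∪ ((C \ B) Δ A)) ∪ B) ∪ (B \ A)| = 12

12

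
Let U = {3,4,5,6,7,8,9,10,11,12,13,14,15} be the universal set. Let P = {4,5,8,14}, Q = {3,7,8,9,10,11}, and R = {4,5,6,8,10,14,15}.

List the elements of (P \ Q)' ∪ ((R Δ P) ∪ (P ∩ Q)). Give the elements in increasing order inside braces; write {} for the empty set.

P \ Q = {4,5,14}
(P \ Q)' = {3,6,7,8,9,10,11,12,13,15}
R Δ P = {6,10,15}
P ∩ Q = {8}
(R Δ P) ∪ (P ∩ Q) = {6,8,10,15}
(P \ Q)' ∪ ((R Δ P) ∪ (P ∩ Q)) = {3,6,7,8,9,10,11,12,13,15}

{3,6,7,8,9,10,11,12,13,15}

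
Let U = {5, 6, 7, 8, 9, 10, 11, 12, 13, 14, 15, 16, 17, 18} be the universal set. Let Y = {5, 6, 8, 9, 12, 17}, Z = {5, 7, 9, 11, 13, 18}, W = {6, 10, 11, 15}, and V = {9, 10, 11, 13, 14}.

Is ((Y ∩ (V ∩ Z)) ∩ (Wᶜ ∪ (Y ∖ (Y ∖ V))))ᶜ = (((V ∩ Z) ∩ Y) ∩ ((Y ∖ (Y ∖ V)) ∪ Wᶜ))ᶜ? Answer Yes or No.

V ∩ Z = {9, 11, 13}
Y ∩ (V ∩ Z) = {9}
Wᶜ = {5, 7, 8, 9, 12, 13, 14, 16, 17, 18}
Y ∖ V = {5, 6, 8, 12, 17}
Y ∖ (Y ∖ V) = {9}
Wᶜ ∪ (Y ∖ (Y ∖ V)) = {5, 7, 8, 9, 12, 13, 14, 16, 17, 18}
(Y ∩ (V ∩ Z)) ∩ (Wᶜ ∪ (Y ∖ (Y ∖ V))) = {9}
((Y ∩ (V ∩ Z)) ∩ (Wᶜ ∪ (Y ∖ (Y ∖ V))))ᶜ = {5, 6, 7, 8, 10, 11, 12, 13, 14, 15, 16, 17, 18}
(V ∩ Z) ∩ Y = {9}
(Y ∖ (Y ∖ V)) ∪ Wᶜ = {5, 7, 8, 9, 12, 13, 14, 16, 17, 18}
((V ∩ Z) ∩ Y) ∩ ((Y ∖ (Y ∖ V)) ∪ Wᶜ) = {9}
(((V ∩ Z) ∩ Y) ∩ ((Y ∖ (Y ∖ V)) ∪ Wᶜ))ᶜ = {5, 6, 7, 8, 10, 11, 12, 13, 14, 15, 16, 17, 18}
Both equal {5, 6, 7, 8, 10, 11, 12, 13, 14, 15, 16, 17, 18}, so ((Y ∩ (V ∩ Z)) ∩ (Wᶜ ∪ (Y ∖ (Y ∖ V))))ᶜ = (((V ∩ Z) ∩ Y) ∩ ((Y ∖ (Y ∖ V)) ∪ Wᶜ))ᶜ.

Yes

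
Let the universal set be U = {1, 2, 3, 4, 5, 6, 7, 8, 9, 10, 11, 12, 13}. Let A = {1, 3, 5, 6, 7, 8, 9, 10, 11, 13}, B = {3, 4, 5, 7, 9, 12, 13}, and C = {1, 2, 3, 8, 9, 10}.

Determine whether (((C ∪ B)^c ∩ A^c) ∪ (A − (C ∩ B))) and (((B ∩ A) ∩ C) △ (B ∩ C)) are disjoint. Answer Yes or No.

Yes

C ∪ B = {1, 2, 3, 4, 5, 7, 8, 9, 10, 12, 13}
(C ∪ B)^c = {6, 11}
A^c = {2, 4, 12}
(C ∪ B)^c ∩ A^c = {}
C ∩ B = {3, 9}
A − (C ∩ B) = {1, 5, 6, 7, 8, 10, 11, 13}
((C ∪ B)^c ∩ A^c) ∪ (A − (C ∩ B)) = {1, 5, 6, 7, 8, 10, 11, 13}
B ∩ A = {3, 5, 7, 9, 13}
(B ∩ A) ∩ C = {3, 9}
B ∩ C = {3, 9}
((B ∩ A) ∩ C) △ (B ∩ C) = {}
{1, 5, 6, 7, 8, 10, 11, 13} and {} share no elements.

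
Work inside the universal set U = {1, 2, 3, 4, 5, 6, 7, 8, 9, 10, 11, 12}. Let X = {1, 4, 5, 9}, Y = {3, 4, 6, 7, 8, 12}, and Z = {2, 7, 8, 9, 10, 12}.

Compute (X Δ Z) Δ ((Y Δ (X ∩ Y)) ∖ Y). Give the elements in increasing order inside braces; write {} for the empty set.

{1, 2, 4, 5, 7, 8, 10, 12}

X Δ Z = {1, 2, 4, 5, 7, 8, 10, 12}
X ∩ Y = {4}
Y Δ (X ∩ Y) = {3, 6, 7, 8, 12}
(Y Δ (X ∩ Y)) ∖ Y = {}
(X Δ Z) Δ ((Y Δ (X ∩ Y)) ∖ Y) = {1, 2, 4, 5, 7, 8, 10, 12}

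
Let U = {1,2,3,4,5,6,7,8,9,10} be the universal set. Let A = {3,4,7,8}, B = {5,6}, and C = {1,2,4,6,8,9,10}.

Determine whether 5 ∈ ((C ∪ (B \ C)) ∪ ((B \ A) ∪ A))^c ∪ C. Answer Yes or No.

5 ∈ B and 5 ∉ C, so 5 ∈ B \ C
5 ∉ C and 5 ∈ (B \ C), so 5 ∈ C ∪ (B \ C)
5 ∈ B and 5 ∉ A, so 5 ∈ B \ A
5 ∈ (B \ A) and 5 ∉ A, so 5 ∈ (B \ A) ∪ A
5 ∈ (C ∪ (B \ C)) and 5 ∈ ((B \ A) ∪ A), so 5 ∈ (C ∪ (B \ C)) ∪ ((B \ A) ∪ A)
5 ∉ ((C ∪ (B \ C)) ∪ ((B \ A) ∪ A))^c since 5 ∈ ((C ∪ (B \ C)) ∪ ((B \ A) ∪ A))
5 ∉ ((C ∪ (B \ C)) ∪ ((B \ A) ∪ A))^c and 5 ∉ C, so 5 ∉ ((C ∪ (B \ C)) ∪ ((B \ A) ∪ A))^c ∪ C

No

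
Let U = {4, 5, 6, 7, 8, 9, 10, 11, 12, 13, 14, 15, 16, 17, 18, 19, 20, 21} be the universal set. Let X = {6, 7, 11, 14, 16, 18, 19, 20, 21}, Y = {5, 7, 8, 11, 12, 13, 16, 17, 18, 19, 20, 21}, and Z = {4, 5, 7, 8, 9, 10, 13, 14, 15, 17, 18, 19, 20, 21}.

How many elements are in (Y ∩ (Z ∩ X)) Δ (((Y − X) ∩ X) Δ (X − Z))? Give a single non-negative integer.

8

Z ∩ X = {7, 14, 18, 19, 20, 21}
Y ∩ (Z ∩ X) = {7, 18, 19, 20, 21}
Y − X = {5, 8, 12, 13, 17}
(Y − X) ∩ X = {}
X − Z = {6, 11, 16}
((Y − X) ∩ X) Δ (X − Z) = {6, 11, 16}
(Y ∩ (Z ∩ X)) Δ (((Y − X) ∩ X) Δ (X − Z)) = {6, 7, 11, 16, 18, 19, 20, 21}
|(Y ∩ (Z ∩ X)) Δ (((Y − X) ∩ X) Δ (X − Z))| = 8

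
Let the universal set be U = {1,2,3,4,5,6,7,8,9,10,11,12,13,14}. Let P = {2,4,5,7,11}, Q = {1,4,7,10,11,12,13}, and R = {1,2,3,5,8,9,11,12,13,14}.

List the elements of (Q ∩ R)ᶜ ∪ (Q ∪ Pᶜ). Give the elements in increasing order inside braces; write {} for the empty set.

Q ∩ R = {1,11,12,13}
(Q ∩ R)ᶜ = {2,3,4,5,6,7,8,9,10,14}
Pᶜ = {1,3,6,8,9,10,12,13,14}
Q ∪ Pᶜ = {1,3,4,6,7,8,9,10,11,12,13,14}
(Q ∩ R)ᶜ ∪ (Q ∪ Pᶜ) = {1,2,3,4,5,6,7,8,9,10,11,12,13,14}

{1,2,3,4,5,6,7,8,9,10,11,12,13,14}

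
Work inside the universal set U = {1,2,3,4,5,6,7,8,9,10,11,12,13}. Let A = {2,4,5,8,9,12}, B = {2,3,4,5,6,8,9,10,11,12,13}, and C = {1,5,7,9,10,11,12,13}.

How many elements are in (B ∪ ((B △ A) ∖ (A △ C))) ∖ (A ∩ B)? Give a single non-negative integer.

B △ A = {3,6,10,11,13}
A △ C = {1,2,4,7,8,10,11,13}
(B △ A) ∖ (A △ C) = {3,6}
B ∪ ((B △ A) ∖ (A △ C)) = {2,3,4,5,6,8,9,10,11,12,13}
A ∩ B = {2,4,5,8,9,12}
(B ∪ ((B △ A) ∖ (A △ C))) ∖ (A ∩ B) = {3,6,10,11,13}
|(B ∪ ((B △ A) ∖ (A △ C))) ∖ (A ∩ B)| = 5

5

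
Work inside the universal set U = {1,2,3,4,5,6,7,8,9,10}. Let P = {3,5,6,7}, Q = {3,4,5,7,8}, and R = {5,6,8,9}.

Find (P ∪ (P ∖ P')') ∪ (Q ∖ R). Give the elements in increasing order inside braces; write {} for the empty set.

P' = {1,2,4,8,9,10}
P ∖ P' = {3,5,6,7}
(P ∖ P')' = {1,2,4,8,9,10}
P ∪ (P ∖ P')' = {1,2,3,4,5,6,7,8,9,10}
Q ∖ R = {3,4,7}
(P ∪ (P ∖ P')') ∪ (Q ∖ R) = {1,2,3,4,5,6,7,8,9,10}

{1,2,3,4,5,6,7,8,9,10}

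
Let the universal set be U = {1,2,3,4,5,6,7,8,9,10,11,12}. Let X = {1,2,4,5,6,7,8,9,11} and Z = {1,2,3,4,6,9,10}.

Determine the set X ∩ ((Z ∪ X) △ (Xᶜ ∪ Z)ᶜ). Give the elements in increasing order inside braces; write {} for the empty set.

{1,2,4,6,9}

Z ∪ X = {1,2,3,4,5,6,7,8,9,10,11}
Xᶜ = {3,10,12}
Xᶜ ∪ Z = {1,2,3,4,6,9,10,12}
(Xᶜ ∪ Z)ᶜ = {5,7,8,11}
(Z ∪ X) △ (Xᶜ ∪ Z)ᶜ = {1,2,3,4,6,9,10}
X ∩ ((Z ∪ X) △ (Xᶜ ∪ Z)ᶜ) = {1,2,4,6,9}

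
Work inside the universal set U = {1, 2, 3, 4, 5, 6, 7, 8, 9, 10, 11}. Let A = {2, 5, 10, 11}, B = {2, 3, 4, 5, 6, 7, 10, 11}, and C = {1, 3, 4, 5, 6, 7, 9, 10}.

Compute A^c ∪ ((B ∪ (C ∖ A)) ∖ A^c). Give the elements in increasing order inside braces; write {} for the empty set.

{1, 2, 3, 4, 5, 6, 7, 8, 9, 10, 11}

A^c = {1, 3, 4, 6, 7, 8, 9}
C ∖ A = {1, 3, 4, 6, 7, 9}
B ∪ (C ∖ A) = {1, 2, 3, 4, 5, 6, 7, 9, 10, 11}
(B ∪ (C ∖ A)) ∖ A^c = {2, 5, 10, 11}
A^c ∪ ((B ∪ (C ∖ A)) ∖ A^c) = {1, 2, 3, 4, 5, 6, 7, 8, 9, 10, 11}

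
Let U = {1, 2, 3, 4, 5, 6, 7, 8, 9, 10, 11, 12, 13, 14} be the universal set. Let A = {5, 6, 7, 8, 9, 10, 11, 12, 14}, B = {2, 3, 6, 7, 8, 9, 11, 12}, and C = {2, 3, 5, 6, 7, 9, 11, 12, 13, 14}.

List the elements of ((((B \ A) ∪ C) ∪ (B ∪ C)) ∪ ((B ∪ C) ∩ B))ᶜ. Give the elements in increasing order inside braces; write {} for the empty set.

{1, 4, 10}

B \ A = {2, 3}
(B \ A) ∪ C = {2, 3, 5, 6, 7, 9, 11, 12, 13, 14}
B ∪ C = {2, 3, 5, 6, 7, 8, 9, 11, 12, 13, 14}
((B \ A) ∪ C) ∪ (B ∪ C) = {2, 3, 5, 6, 7, 8, 9, 11, 12, 13, 14}
(B ∪ C) ∩ B = {2, 3, 6, 7, 8, 9, 11, 12}
(((B \ A) ∪ C) ∪ (B ∪ C)) ∪ ((B ∪ C) ∩ B) = {2, 3, 5, 6, 7, 8, 9, 11, 12, 13, 14}
((((B \ A) ∪ C) ∪ (B ∪ C)) ∪ ((B ∪ C) ∩ B))ᶜ = {1, 4, 10}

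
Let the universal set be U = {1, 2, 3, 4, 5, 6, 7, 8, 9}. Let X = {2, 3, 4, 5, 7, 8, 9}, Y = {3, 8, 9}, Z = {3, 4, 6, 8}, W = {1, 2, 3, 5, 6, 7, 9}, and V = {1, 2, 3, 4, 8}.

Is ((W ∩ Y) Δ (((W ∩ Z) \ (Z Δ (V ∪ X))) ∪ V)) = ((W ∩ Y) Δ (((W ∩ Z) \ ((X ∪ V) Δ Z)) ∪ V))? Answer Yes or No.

W ∩ Y = {3, 9}
W ∩ Z = {3, 6}
V ∪ X = {1, 2, 3, 4, 5, 7, 8, 9}
Z Δ (V ∪ X) = {1, 2, 5, 6, 7, 9}
(W ∩ Z) \ (Z Δ (V ∪ X)) = {3}
((W ∩ Z) \ (Z Δ (V ∪ X))) ∪ V = {1, 2, 3, 4, 8}
(W ∩ Y) Δ (((W ∩ Z) \ (Z Δ (V ∪ X))) ∪ V) = {1, 2, 4, 8, 9}
X ∪ V = {1, 2, 3, 4, 5, 7, 8, 9}
(X ∪ V) Δ Z = {1, 2, 5, 6, 7, 9}
(W ∩ Z) \ ((X ∪ V) Δ Z) = {3}
((W ∩ Z) \ ((X ∪ V) Δ Z)) ∪ V = {1, 2, 3, 4, 8}
(W ∩ Y) Δ (((W ∩ Z) \ ((X ∪ V) Δ Z)) ∪ V) = {1, 2, 4, 8, 9}
Both equal {1, 2, 4, 8, 9}, so (W ∩ Y) Δ (((W ∩ Z) \ (Z Δ (V ∪ X))) ∪ V) = (W ∩ Y) Δ (((W ∩ Z) \ ((X ∪ V) Δ Z)) ∪ V).

Yes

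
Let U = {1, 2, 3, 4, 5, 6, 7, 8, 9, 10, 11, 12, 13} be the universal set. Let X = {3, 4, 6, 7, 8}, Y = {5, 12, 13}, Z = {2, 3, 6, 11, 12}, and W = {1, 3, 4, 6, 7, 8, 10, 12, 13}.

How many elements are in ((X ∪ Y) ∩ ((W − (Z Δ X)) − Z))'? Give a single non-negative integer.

X ∪ Y = {3, 4, 5, 6, 7, 8, 12, 13}
Z Δ X = {2, 4, 7, 8, 11, 12}
W − (Z Δ X) = {1, 3, 6, 10, 13}
(W − (Z Δ X)) − Z = {1, 10, 13}
(X ∪ Y) ∩ ((W − (Z Δ X)) − Z) = {13}
((X ∪ Y) ∩ ((W − (Z Δ X)) − Z))' = {1, 2, 3, 4, 5, 6, 7, 8, 9, 10, 11, 12}
|((X ∪ Y) ∩ ((W − (Z Δ X)) − Z))'| = 12

12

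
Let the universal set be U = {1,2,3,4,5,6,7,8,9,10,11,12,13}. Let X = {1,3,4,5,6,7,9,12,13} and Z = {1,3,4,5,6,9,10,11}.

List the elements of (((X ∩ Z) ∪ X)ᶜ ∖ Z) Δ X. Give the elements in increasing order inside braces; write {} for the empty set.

X ∩ Z = {1,3,4,5,6,9}
(X ∩ Z) ∪ X = {1,3,4,5,6,7,9,12,13}
((X ∩ Z) ∪ X)ᶜ = {2,8,10,11}
((X ∩ Z) ∪ X)ᶜ ∖ Z = {2,8}
(((X ∩ Z) ∪ X)ᶜ ∖ Z) Δ X = {1,2,3,4,5,6,7,8,9,12,13}

{1,2,3,4,5,6,7,8,9,12,13}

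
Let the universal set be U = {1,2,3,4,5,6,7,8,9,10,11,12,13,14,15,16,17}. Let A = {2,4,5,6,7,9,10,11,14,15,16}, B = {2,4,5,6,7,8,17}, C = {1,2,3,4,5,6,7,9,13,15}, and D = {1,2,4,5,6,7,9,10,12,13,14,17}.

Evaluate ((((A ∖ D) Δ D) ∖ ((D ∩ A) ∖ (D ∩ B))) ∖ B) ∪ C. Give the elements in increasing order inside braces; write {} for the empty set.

A ∖ D = {11,15,16}
(A ∖ D) Δ D = {1,2,4,5,6,7,9,10,11,12,13,14,15,16,17}
D ∩ A = {2,4,5,6,7,9,10,14}
D ∩ B = {2,4,5,6,7,17}
(D ∩ A) ∖ (D ∩ B) = {9,10,14}
((A ∖ D) Δ D) ∖ ((D ∩ A) ∖ (D ∩ B)) = {1,2,4,5,6,7,11,12,13,15,16,17}
(((A ∖ D) Δ D) ∖ ((D ∩ A) ∖ (D ∩ B))) ∖ B = {1,11,12,13,15,16}
((((A ∖ D) Δ D) ∖ ((D ∩ A) ∖ (D ∩ B))) ∖ B) ∪ C = {1,2,3,4,5,6,7,9,11,12,13,15,16}

{1,2,3,4,5,6,7,9,11,12,13,15,16}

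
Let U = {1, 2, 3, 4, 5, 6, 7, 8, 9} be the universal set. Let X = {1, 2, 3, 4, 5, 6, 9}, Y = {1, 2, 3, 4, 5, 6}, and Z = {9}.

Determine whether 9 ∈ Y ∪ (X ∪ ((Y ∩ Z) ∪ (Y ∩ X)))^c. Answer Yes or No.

9 ∉ Y and 9 ∈ Z, so 9 ∉ Y ∩ Z
9 ∉ Y and 9 ∈ X, so 9 ∉ Y ∩ X
9 ∉ (Y ∩ Z) and 9 ∉ (Y ∩ X), so 9 ∉ (Y ∩ Z) ∪ (Y ∩ X)
9 ∈ X and 9 ∉ ((Y ∩ Z) ∪ (Y ∩ X)), so 9 ∈ X ∪ ((Y ∩ Z) ∪ (Y ∩ X))
9 ∉ (X ∪ ((Y ∩ Z) ∪ (Y ∩ X)))^c since 9 ∈ (X ∪ ((Y ∩ Z) ∪ (Y ∩ X)))
9 ∉ Y and 9 ∉ (X ∪ ((Y ∩ Z) ∪ (Y ∩ X)))^c, so 9 ∉ Y ∪ (X ∪ ((Y ∩ Z) ∪ (Y ∩ X)))^c

No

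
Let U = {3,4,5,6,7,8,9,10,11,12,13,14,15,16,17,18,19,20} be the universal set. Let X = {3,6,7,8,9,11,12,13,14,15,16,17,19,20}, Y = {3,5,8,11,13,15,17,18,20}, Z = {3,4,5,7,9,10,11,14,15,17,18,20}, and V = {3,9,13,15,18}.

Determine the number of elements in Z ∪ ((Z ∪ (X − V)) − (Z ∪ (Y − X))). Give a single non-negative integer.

17

X − V = {6,7,8,11,12,14,16,17,19,20}
Z ∪ (X − V) = {3,4,5,6,7,8,9,10,11,12,14,15,16,17,18,19,20}
Y − X = {5,18}
Z ∪ (Y − X) = {3,4,5,7,9,10,11,14,15,17,18,20}
(Z ∪ (X − V)) − (Z ∪ (Y − X)) = {6,8,12,16,19}
Z ∪ ((Z ∪ (X − V)) − (Z ∪ (Y − X))) = {3,4,5,6,7,8,9,10,11,12,14,15,16,17,18,19,20}
|Z ∪ ((Z ∪ (X − V)) − (Z ∪ (Y − X)))| = 17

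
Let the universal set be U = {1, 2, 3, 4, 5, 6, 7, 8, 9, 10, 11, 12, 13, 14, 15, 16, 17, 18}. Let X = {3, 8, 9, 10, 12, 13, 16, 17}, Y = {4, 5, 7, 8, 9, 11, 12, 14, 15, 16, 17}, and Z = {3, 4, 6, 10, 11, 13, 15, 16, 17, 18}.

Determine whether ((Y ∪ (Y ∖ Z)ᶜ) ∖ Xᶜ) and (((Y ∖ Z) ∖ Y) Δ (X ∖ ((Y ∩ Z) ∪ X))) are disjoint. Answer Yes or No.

Y ∖ Z = {5, 7, 8, 9, 12, 14}
(Y ∖ Z)ᶜ = {1, 2, 3, 4, 6, 10, 11, 13, 15, 16, 17, 18}
Y ∪ (Y ∖ Z)ᶜ = {1, 2, 3, 4, 5, 6, 7, 8, 9, 10, 11, 12, 13, 14, 15, 16, 17, 18}
Xᶜ = {1, 2, 4, 5, 6, 7, 11, 14, 15, 18}
(Y ∪ (Y ∖ Z)ᶜ) ∖ Xᶜ = {3, 8, 9, 10, 12, 13, 16, 17}
(Y ∖ Z) ∖ Y = {}
Y ∩ Z = {4, 11, 15, 16, 17}
(Y ∩ Z) ∪ X = {3, 4, 8, 9, 10, 11, 12, 13, 15, 16, 17}
X ∖ ((Y ∩ Z) ∪ X) = {}
((Y ∖ Z) ∖ Y) Δ (X ∖ ((Y ∩ Z) ∪ X)) = {}
{3, 8, 9, 10, 12, 13, 16, 17} and {} share no elements.

Yes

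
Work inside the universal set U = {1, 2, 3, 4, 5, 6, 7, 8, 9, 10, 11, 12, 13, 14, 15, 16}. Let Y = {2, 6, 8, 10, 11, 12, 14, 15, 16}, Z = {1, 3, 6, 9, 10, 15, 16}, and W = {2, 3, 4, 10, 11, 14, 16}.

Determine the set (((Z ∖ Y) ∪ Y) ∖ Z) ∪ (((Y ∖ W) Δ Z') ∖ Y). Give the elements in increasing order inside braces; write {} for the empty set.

{2, 4, 5, 7, 8, 11, 12, 13, 14}

Z ∖ Y = {1, 3, 9}
(Z ∖ Y) ∪ Y = {1, 2, 3, 6, 8, 9, 10, 11, 12, 14, 15, 16}
((Z ∖ Y) ∪ Y) ∖ Z = {2, 8, 11, 12, 14}
Y ∖ W = {6, 8, 12, 15}
Z' = {2, 4, 5, 7, 8, 11, 12, 13, 14}
(Y ∖ W) Δ Z' = {2, 4, 5, 6, 7, 11, 13, 14, 15}
((Y ∖ W) Δ Z') ∖ Y = {4, 5, 7, 13}
(((Z ∖ Y) ∪ Y) ∖ Z) ∪ (((Y ∖ W) Δ Z') ∖ Y) = {2, 4, 5, 7, 8, 11, 12, 13, 14}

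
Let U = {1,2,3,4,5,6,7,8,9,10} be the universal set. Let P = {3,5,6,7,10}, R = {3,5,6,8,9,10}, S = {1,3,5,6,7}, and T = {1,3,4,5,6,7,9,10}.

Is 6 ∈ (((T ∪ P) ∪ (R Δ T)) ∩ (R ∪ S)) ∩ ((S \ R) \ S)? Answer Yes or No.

No

6 ∈ T and 6 ∈ P, so 6 ∈ T ∪ P
6 ∈ R and 6 ∈ T, so 6 ∉ R Δ T
6 ∈ (T ∪ P) and 6 ∉ (R Δ T), so 6 ∈ (T ∪ P) ∪ (R Δ T)
6 ∈ R and 6 ∈ S, so 6 ∈ R ∪ S
6 ∈ ((T ∪ P) ∪ (R Δ T)) and 6 ∈ (R ∪ S), so 6 ∈ ((T ∪ P) ∪ (R Δ T)) ∩ (R ∪ S)
6 ∈ S and 6 ∈ R, so 6 ∉ S \ R
6 ∉ (S \ R) and 6 ∈ S, so 6 ∉ (S \ R) \ S
6 ∈ (((T ∪ P) ∪ (R Δ T)) ∩ (R ∪ S)) and 6 ∉ ((S \ R) \ S), so 6 ∉ (((T ∪ P) ∪ (R Δ T)) ∩ (R ∪ S)) ∩ ((S \ R) \ S)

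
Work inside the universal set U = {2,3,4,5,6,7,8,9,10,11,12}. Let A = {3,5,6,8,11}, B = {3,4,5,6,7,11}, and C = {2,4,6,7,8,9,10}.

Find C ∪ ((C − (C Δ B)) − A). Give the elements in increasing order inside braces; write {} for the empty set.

C Δ B = {2,3,5,8,9,10,11}
C − (C Δ B) = {4,6,7}
(C − (C Δ B)) − A = {4,7}
C ∪ ((C − (C Δ B)) − A) = {2,4,6,7,8,9,10}

{2,4,6,7,8,9,10}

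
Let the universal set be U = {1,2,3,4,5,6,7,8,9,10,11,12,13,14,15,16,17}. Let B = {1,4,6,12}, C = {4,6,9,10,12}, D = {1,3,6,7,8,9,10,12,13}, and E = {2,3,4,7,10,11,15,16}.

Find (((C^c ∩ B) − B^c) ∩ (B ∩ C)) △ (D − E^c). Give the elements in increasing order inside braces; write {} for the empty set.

{3,7,10}

C^c = {1,2,3,5,7,8,11,13,14,15,16,17}
C^c ∩ B = {1}
B^c = {2,3,5,7,8,9,10,11,13,14,15,16,17}
(C^c ∩ B) − B^c = {1}
B ∩ C = {4,6,12}
((C^c ∩ B) − B^c) ∩ (B ∩ C) = {}
E^c = {1,5,6,8,9,12,13,14,17}
D − E^c = {3,7,10}
(((C^c ∩ B) − B^c) ∩ (B ∩ C)) △ (D − E^c) = {3,7,10}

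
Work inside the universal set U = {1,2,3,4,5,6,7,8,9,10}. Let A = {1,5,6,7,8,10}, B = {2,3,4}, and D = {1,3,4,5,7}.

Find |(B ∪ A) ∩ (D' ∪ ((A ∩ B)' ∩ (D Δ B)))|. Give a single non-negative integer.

7

B ∪ A = {1,2,3,4,5,6,7,8,10}
D' = {2,6,8,9,10}
A ∩ B = {}
(A ∩ B)' = {1,2,3,4,5,6,7,8,9,10}
D Δ B = {1,2,5,7}
(A ∩ B)' ∩ (D Δ B) = {1,2,5,7}
D' ∪ ((A ∩ B)' ∩ (D Δ B)) = {1,2,5,6,7,8,9,10}
(B ∪ A) ∩ (D' ∪ ((A ∩ B)' ∩ (D Δ B))) = {1,2,5,6,7,8,10}
|(B ∪ A) ∩ (D' ∪ ((A ∩ B)' ∩ (D Δ B)))| = 7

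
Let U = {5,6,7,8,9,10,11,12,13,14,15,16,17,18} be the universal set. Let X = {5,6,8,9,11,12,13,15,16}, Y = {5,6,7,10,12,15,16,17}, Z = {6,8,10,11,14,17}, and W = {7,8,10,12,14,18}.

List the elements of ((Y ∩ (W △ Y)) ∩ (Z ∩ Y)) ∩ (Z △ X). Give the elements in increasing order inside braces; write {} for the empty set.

{17}

W △ Y = {5,6,8,14,15,16,17,18}
Y ∩ (W △ Y) = {5,6,15,16,17}
Z ∩ Y = {6,10,17}
(Y ∩ (W △ Y)) ∩ (Z ∩ Y) = {6,17}
Z △ X = {5,9,10,12,13,14,15,16,17}
((Y ∩ (W △ Y)) ∩ (Z ∩ Y)) ∩ (Z △ X) = {17}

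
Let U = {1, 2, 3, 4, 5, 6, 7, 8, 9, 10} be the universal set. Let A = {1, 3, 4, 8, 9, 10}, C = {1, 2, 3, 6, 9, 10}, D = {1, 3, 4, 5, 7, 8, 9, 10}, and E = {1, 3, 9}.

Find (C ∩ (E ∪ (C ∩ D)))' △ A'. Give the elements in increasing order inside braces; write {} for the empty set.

C ∩ D = {1, 3, 9, 10}
E ∪ (C ∩ D) = {1, 3, 9, 10}
C ∩ (E ∪ (C ∩ D)) = {1, 3, 9, 10}
(C ∩ (E ∪ (C ∩ D)))' = {2, 4, 5, 6, 7, 8}
A' = {2, 5, 6, 7}
(C ∩ (E ∪ (C ∩ D)))' △ A' = {4, 8}

{4, 8}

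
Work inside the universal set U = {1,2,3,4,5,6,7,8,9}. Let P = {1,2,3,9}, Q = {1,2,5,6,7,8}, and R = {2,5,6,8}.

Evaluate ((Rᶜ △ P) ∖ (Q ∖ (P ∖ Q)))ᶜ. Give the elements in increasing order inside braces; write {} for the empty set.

{1,2,3,5,6,7,8,9}

Rᶜ = {1,3,4,7,9}
Rᶜ △ P = {2,4,7}
P ∖ Q = {3,9}
Q ∖ (P ∖ Q) = {1,2,5,6,7,8}
(Rᶜ △ P) ∖ (Q ∖ (P ∖ Q)) = {4}
((Rᶜ △ P) ∖ (Q ∖ (P ∖ Q)))ᶜ = {1,2,3,5,6,7,8,9}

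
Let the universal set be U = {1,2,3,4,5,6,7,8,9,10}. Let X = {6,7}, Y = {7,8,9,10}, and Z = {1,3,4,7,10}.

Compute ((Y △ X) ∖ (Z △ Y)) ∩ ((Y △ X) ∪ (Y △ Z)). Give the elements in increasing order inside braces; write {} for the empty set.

Y △ X = {6,8,9,10}
Z △ Y = {1,3,4,8,9}
(Y △ X) ∖ (Z △ Y) = {6,10}
Y △ Z = {1,3,4,8,9}
(Y △ X) ∪ (Y △ Z) = {1,3,4,6,8,9,10}
((Y △ X) ∖ (Z △ Y)) ∩ ((Y △ X) ∪ (Y △ Z)) = {6,10}

{6,10}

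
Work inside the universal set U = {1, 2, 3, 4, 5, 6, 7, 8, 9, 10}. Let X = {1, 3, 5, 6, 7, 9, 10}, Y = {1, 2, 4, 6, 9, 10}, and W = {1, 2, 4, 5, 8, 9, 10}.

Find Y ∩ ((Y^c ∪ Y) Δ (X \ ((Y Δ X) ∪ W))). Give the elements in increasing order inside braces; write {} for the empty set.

{1, 2, 4, 9, 10}

Y^c = {3, 5, 7, 8}
Y^c ∪ Y = {1, 2, 3, 4, 5, 6, 7, 8, 9, 10}
Y Δ X = {2, 3, 4, 5, 7}
(Y Δ X) ∪ W = {1, 2, 3, 4, 5, 7, 8, 9, 10}
X \ ((Y Δ X) ∪ W) = {6}
(Y^c ∪ Y) Δ (X \ ((Y Δ X) ∪ W)) = {1, 2, 3, 4, 5, 7, 8, 9, 10}
Y ∩ ((Y^c ∪ Y) Δ (X \ ((Y Δ X) ∪ W))) = {1, 2, 4, 9, 10}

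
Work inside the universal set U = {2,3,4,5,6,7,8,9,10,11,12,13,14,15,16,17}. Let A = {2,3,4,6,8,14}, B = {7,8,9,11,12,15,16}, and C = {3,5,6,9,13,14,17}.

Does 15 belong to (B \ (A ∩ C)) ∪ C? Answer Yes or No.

15 ∉ A and 15 ∉ C, so 15 ∉ A ∩ C
15 ∈ B and 15 ∉ (A ∩ C), so 15 ∈ B \ (A ∩ C)
15 ∈ (B \ (A ∩ C)) and 15 ∉ C, so 15 ∈ (B \ (A ∩ C)) ∪ C

Yes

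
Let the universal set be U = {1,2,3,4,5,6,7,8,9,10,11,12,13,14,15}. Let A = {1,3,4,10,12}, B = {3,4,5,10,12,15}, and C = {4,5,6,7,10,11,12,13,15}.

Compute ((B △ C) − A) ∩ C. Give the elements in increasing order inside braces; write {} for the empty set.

B △ C = {3,6,7,11,13}
(B △ C) − A = {6,7,11,13}
((B △ C) − A) ∩ C = {6,7,11,13}

{6,7,11,13}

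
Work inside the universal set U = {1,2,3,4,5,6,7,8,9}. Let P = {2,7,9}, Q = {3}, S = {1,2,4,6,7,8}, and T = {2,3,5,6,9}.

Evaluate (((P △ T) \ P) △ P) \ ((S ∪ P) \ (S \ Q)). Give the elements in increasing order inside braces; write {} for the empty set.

P △ T = {3,5,6,7}
(P △ T) \ P = {3,5,6}
((P △ T) \ P) △ P = {2,3,5,6,7,9}
S ∪ P = {1,2,4,6,7,8,9}
S \ Q = {1,2,4,6,7,8}
(S ∪ P) \ (S \ Q) = {9}
(((P △ T) \ P) △ P) \ ((S ∪ P) \ (S \ Q)) = {2,3,5,6,7}

{2,3,5,6,7}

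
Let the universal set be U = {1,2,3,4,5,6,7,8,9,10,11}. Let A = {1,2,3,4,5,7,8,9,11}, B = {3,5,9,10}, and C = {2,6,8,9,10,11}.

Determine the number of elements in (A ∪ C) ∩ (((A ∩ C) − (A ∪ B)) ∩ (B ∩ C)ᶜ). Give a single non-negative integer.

A ∪ C = {1,2,3,4,5,6,7,8,9,10,11}
A ∩ C = {2,8,9,11}
A ∪ B = {1,2,3,4,5,7,8,9,10,11}
(A ∩ C) − (A ∪ B) = {}
B ∩ C = {9,10}
(B ∩ C)ᶜ = {1,2,3,4,5,6,7,8,11}
((A ∩ C) − (A ∪ B)) ∩ (B ∩ C)ᶜ = {}
(A ∪ C) ∩ (((A ∩ C) − (A ∪ B)) ∩ (B ∩ C)ᶜ) = {}
|(A ∪ C) ∩ (((A ∩ C) − (A ∪ B)) ∩ (B ∩ C)ᶜ)| = 0

0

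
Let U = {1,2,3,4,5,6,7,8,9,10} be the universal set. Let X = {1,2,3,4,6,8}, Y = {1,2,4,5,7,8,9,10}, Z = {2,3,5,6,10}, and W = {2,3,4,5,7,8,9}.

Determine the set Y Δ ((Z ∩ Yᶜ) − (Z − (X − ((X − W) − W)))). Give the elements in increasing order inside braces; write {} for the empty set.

{1,2,3,4,5,7,8,9,10}

Yᶜ = {3,6}
Z ∩ Yᶜ = {3,6}
X − W = {1,6}
(X − W) − W = {1,6}
X − ((X − W) − W) = {2,3,4,8}
Z − (X − ((X − W) − W)) = {5,6,10}
(Z ∩ Yᶜ) − (Z − (X − ((X − W) − W))) = {3}
Y Δ ((Z ∩ Yᶜ) − (Z − (X − ((X − W) − W)))) = {1,2,3,4,5,7,8,9,10}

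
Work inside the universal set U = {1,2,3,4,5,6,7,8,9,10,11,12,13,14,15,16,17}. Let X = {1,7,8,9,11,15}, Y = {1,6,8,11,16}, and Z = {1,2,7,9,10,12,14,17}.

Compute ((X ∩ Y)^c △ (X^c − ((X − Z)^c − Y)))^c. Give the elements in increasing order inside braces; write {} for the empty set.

X ∩ Y = {1,8,11}
(X ∩ Y)^c = {2,3,4,5,6,7,9,10,12,13,14,15,16,17}
X^c = {2,3,4,5,6,10,12,13,14,16,17}
X − Z = {8,11,15}
(X − Z)^c = {1,2,3,4,5,6,7,9,10,12,13,14,16,17}
(X − Z)^c − Y = {2,3,4,5,7,9,10,12,13,14,17}
X^c − ((X − Z)^c − Y) = {6,16}
(X ∩ Y)^c △ (X^c − ((X − Z)^c − Y)) = {2,3,4,5,7,9,10,12,13,14,15,17}
((X ∩ Y)^c △ (X^c − ((X − Z)^c − Y)))^c = {1,6,8,11,16}

{1,6,8,11,16}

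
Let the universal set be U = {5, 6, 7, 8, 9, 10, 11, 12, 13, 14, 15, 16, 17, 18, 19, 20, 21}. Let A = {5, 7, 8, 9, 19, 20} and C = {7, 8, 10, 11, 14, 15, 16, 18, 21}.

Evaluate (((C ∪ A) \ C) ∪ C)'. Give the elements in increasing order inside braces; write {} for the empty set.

{6, 12, 13, 17}

C ∪ A = {5, 7, 8, 9, 10, 11, 14, 15, 16, 18, 19, 20, 21}
(C ∪ A) \ C = {5, 9, 19, 20}
((C ∪ A) \ C) ∪ C = {5, 7, 8, 9, 10, 11, 14, 15, 16, 18, 19, 20, 21}
(((C ∪ A) \ C) ∪ C)' = {6, 12, 13, 17}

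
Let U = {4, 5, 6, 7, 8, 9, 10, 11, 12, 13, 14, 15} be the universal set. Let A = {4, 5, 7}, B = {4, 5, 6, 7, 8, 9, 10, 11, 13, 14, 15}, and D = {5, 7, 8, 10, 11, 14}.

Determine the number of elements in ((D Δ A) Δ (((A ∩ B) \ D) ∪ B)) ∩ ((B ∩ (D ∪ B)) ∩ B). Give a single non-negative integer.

D Δ A = {4, 8, 10, 11, 14}
A ∩ B = {4, 5, 7}
(A ∩ B) \ D = {4}
((A ∩ B) \ D) ∪ B = {4, 5, 6, 7, 8, 9, 10, 11, 13, 14, 15}
(D Δ A) Δ (((A ∩ B) \ D) ∪ B) = {5, 6, 7, 9, 13, 15}
D ∪ B = {4, 5, 6, 7, 8, 9, 10, 11, 13, 14, 15}
B ∩ (D ∪ B) = {4, 5, 6, 7, 8, 9, 10, 11, 13, 14, 15}
(B ∩ (D ∪ B)) ∩ B = {4, 5, 6, 7, 8, 9, 10, 11, 13, 14, 15}
((D Δ A) Δ (((A ∩ B) \ D) ∪ B)) ∩ ((B ∩ (D ∪ B)) ∩ B) = {5, 6, 7, 9, 13, 15}
|((D Δ A) Δ (((A ∩ B) \ D) ∪ B)) ∩ ((B ∩ (D ∪ B)) ∩ B)| = 6

6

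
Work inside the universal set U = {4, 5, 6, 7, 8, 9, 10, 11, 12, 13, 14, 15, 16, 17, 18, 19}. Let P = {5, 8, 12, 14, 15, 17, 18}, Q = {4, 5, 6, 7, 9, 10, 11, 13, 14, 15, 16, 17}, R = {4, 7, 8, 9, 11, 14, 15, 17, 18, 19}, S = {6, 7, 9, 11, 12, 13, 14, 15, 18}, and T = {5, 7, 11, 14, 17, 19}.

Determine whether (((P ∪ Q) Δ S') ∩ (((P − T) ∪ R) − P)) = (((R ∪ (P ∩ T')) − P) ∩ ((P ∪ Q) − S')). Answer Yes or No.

P ∪ Q = {4, 5, 6, 7, 8, 9, 10, 11, 12, 13, 14, 15, 16, 17, 18}
S' = {4, 5, 8, 10, 16, 17, 19}
(P ∪ Q) Δ S' = {6, 7, 9, 11, 12, 13, 14, 15, 18, 19}
P − T = {8, 12, 15, 18}
(P − T) ∪ R = {4, 7, 8, 9, 11, 12, 14, 15, 17, 18, 19}
((P − T) ∪ R) − P = {4, 7, 9, 11, 19}
((P ∪ Q) Δ S') ∩ (((P − T) ∪ R) − P) = {7, 9, 11, 19}
T' = {4, 6, 8, 9, 10, 12, 13, 15, 16, 18}
P ∩ T' = {8, 12, 15, 18}
R ∪ (P ∩ T') = {4, 7, 8, 9, 11, 12, 14, 15, 17, 18, 19}
(R ∪ (P ∩ T')) − P = {4, 7, 9, 11, 19}
(P ∪ Q) − S' = {6, 7, 9, 11, 12, 13, 14, 15, 18}
((R ∪ (P ∩ T')) − P) ∩ ((P ∪ Q) − S') = {7, 9, 11}
19 ∈ ((P ∪ Q) Δ S') ∩ (((P − T) ∪ R) − P) but 19 ∉ ((R ∪ (P ∩ T')) − P) ∩ ((P ∪ Q) − S'), so they differ.

No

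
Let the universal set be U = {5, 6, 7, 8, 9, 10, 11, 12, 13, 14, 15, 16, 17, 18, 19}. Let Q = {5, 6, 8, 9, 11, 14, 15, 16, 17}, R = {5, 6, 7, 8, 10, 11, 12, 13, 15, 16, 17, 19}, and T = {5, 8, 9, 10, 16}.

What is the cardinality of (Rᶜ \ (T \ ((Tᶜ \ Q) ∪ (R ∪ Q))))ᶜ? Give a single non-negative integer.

Rᶜ = {9, 14, 18}
Tᶜ = {6, 7, 11, 12, 13, 14, 15, 17, 18, 19}
Tᶜ \ Q = {7, 12, 13, 18, 19}
R ∪ Q = {5, 6, 7, 8, 9, 10, 11, 12, 13, 14, 15, 16, 17, 19}
(Tᶜ \ Q) ∪ (R ∪ Q) = {5, 6, 7, 8, 9, 10, 11, 12, 13, 14, 15, 16, 17, 18, 19}
T \ ((Tᶜ \ Q) ∪ (R ∪ Q)) = {}
Rᶜ \ (T \ ((Tᶜ \ Q) ∪ (R ∪ Q))) = {9, 14, 18}
(Rᶜ \ (T \ ((Tᶜ \ Q) ∪ (R ∪ Q))))ᶜ = {5, 6, 7, 8, 10, 11, 12, 13, 15, 16, 17, 19}
|(Rᶜ \ (T \ ((Tᶜ \ Q) ∪ (R ∪ Q))))ᶜ| = 12

12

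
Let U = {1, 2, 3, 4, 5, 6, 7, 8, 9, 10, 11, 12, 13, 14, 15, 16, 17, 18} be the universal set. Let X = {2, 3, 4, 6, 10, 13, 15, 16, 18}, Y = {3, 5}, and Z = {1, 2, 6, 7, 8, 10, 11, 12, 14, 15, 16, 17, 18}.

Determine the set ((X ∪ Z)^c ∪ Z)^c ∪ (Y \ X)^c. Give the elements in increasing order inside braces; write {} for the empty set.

X ∪ Z = {1, 2, 3, 4, 6, 7, 8, 10, 11, 12, 13, 14, 15, 16, 17, 18}
(X ∪ Z)^c = {5, 9}
(X ∪ Z)^c ∪ Z = {1, 2, 5, 6, 7, 8, 9, 10, 11, 12, 14, 15, 16, 17, 18}
((X ∪ Z)^c ∪ Z)^c = {3, 4, 13}
Y \ X = {5}
(Y \ X)^c = {1, 2, 3, 4, 6, 7, 8, 9, 10, 11, 12, 13, 14, 15, 16, 17, 18}
((X ∪ Z)^c ∪ Z)^c ∪ (Y \ X)^c = {1, 2, 3, 4, 6, 7, 8, 9, 10, 11, 12, 13, 14, 15, 16, 17, 18}

{1, 2, 3, 4, 6, 7, 8, 9, 10, 11, 12, 13, 14, 15, 16, 17, 18}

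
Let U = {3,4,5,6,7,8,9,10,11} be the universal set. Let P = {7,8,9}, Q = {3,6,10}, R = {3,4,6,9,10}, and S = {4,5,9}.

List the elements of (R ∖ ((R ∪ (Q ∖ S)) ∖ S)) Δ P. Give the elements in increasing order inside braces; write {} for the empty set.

Q ∖ S = {3,6,10}
R ∪ (Q ∖ S) = {3,4,6,9,10}
(R ∪ (Q ∖ S)) ∖ S = {3,6,10}
R ∖ ((R ∪ (Q ∖ S)) ∖ S) = {4,9}
(R ∖ ((R ∪ (Q ∖ S)) ∖ S)) Δ P = {4,7,8}

{4,7,8}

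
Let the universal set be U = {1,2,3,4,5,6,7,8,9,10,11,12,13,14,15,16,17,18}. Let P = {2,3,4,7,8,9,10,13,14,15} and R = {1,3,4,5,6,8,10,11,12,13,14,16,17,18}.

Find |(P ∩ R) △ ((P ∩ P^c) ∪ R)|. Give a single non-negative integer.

8

P ∩ R = {3,4,8,10,13,14}
P^c = {1,5,6,11,12,16,17,18}
P ∩ P^c = {}
(P ∩ P^c) ∪ R = {1,3,4,5,6,8,10,11,12,13,14,16,17,18}
(P ∩ R) △ ((P ∩ P^c) ∪ R) = {1,5,6,11,12,16,17,18}
|(P ∩ R) △ ((P ∩ P^c) ∪ R)| = 8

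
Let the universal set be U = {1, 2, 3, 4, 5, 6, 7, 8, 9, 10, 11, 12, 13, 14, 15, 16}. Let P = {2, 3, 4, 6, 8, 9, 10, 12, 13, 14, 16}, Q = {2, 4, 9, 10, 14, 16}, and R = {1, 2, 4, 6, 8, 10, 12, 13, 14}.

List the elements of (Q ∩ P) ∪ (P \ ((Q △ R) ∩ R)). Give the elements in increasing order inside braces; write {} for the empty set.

{2, 3, 4, 9, 10, 14, 16}

Q ∩ P = {2, 4, 9, 10, 14, 16}
Q △ R = {1, 6, 8, 9, 12, 13, 16}
(Q △ R) ∩ R = {1, 6, 8, 12, 13}
P \ ((Q △ R) ∩ R) = {2, 3, 4, 9, 10, 14, 16}
(Q ∩ P) ∪ (P \ ((Q △ R) ∩ R)) = {2, 3, 4, 9, 10, 14, 16}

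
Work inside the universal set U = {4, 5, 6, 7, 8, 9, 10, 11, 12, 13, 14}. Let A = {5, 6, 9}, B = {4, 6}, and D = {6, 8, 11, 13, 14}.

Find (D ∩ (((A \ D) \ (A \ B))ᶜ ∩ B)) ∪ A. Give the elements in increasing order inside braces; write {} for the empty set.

A \ D = {5, 9}
A \ B = {5, 9}
(A \ D) \ (A \ B) = {}
((A \ D) \ (A \ B))ᶜ = {4, 5, 6, 7, 8, 9, 10, 11, 12, 13, 14}
((A \ D) \ (A \ B))ᶜ ∩ B = {4, 6}
D ∩ (((A \ D) \ (A \ B))ᶜ ∩ B) = {6}
(D ∩ (((A \ D) \ (A \ B))ᶜ ∩ B)) ∪ A = {5, 6, 9}

{5, 6, 9}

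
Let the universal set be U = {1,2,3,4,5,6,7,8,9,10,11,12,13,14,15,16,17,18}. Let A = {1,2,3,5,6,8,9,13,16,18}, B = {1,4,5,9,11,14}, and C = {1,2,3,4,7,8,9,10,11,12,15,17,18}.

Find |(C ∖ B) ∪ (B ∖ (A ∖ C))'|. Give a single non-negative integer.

C ∖ B = {2,3,7,8,10,12,15,17,18}
A ∖ C = {5,6,13,16}
B ∖ (A ∖ C) = {1,4,9,11,14}
(B ∖ (A ∖ C))' = {2,3,5,6,7,8,10,12,13,15,16,17,18}
(C ∖ B) ∪ (B ∖ (A ∖ C))' = {2,3,5,6,7,8,10,12,13,15,16,17,18}
|(C ∖ B) ∪ (B ∖ (A ∖ C))'| = 13

13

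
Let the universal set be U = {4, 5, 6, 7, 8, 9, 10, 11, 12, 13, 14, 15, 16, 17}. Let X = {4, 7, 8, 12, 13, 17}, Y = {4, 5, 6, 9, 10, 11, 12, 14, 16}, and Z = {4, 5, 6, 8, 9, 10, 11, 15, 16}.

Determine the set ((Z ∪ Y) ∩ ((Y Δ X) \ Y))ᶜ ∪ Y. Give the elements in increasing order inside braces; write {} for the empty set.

{4, 5, 6, 7, 9, 10, 11, 12, 13, 14, 15, 16, 17}

Z ∪ Y = {4, 5, 6, 8, 9, 10, 11, 12, 14, 15, 16}
Y Δ X = {5, 6, 7, 8, 9, 10, 11, 13, 14, 16, 17}
(Y Δ X) \ Y = {7, 8, 13, 17}
(Z ∪ Y) ∩ ((Y Δ X) \ Y) = {8}
((Z ∪ Y) ∩ ((Y Δ X) \ Y))ᶜ = {4, 5, 6, 7, 9, 10, 11, 12, 13, 14, 15, 16, 17}
((Z ∪ Y) ∩ ((Y Δ X) \ Y))ᶜ ∪ Y = {4, 5, 6, 7, 9, 10, 11, 12, 13, 14, 15, 16, 17}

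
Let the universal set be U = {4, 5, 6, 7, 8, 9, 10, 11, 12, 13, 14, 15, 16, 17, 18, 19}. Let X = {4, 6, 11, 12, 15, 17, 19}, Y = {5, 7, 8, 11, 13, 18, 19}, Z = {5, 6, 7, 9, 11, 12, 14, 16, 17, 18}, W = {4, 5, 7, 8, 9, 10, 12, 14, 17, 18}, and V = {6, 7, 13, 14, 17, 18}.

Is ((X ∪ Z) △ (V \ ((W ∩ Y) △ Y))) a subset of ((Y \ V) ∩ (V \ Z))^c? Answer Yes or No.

X ∪ Z = {4, 5, 6, 7, 9, 11, 12, 14, 15, 16, 17, 18, 19}
W ∩ Y = {5, 7, 8, 18}
(W ∩ Y) △ Y = {11, 13, 19}
V \ ((W ∩ Y) △ Y) = {6, 7, 14, 17, 18}
(X ∪ Z) △ (V \ ((W ∩ Y) △ Y)) = {4, 5, 9, 11, 12, 15, 16, 19}
Y \ V = {5, 8, 11, 19}
V \ Z = {13}
(Y \ V) ∩ (V \ Z) = {}
((Y \ V) ∩ (V \ Z))^c = {4, 5, 6, 7, 8, 9, 10, 11, 12, 13, 14, 15, 16, 17, 18, 19}
Every element of {4, 5, 9, 11, 12, 15, 16, 19} is in {4, 5, 6, 7, 8, 9, 10, 11, 12, 13, 14, 15, 16, 17, 18, 19}, so (X ∪ Z) △ (V \ ((W ∩ Y) △ Y)) ⊆ ((Y \ V) ∩ (V \ Z))^c.

Yes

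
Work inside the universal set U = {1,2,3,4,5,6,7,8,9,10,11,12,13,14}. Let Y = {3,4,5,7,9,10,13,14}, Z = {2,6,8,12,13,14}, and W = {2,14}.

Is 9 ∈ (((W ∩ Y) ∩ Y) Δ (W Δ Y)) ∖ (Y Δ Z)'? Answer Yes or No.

9 ∉ W and 9 ∈ Y, so 9 ∉ W ∩ Y
9 ∉ (W ∩ Y) and 9 ∈ Y, so 9 ∉ (W ∩ Y) ∩ Y
9 ∉ W and 9 ∈ Y, so 9 ∈ W Δ Y
9 ∉ ((W ∩ Y) ∩ Y) and 9 ∈ (W Δ Y), so 9 ∈ ((W ∩ Y) ∩ Y) Δ (W Δ Y)
9 ∈ Y and 9 ∉ Z, so 9 ∈ Y Δ Z
9 ∉ (Y Δ Z)' since 9 ∈ (Y Δ Z)
9 ∈ (((W ∩ Y) ∩ Y) Δ (W Δ Y)) and 9 ∉ (Y Δ Z)', so 9 ∈ (((W ∩ Y) ∩ Y) Δ (W Δ Y)) ∖ (Y Δ Z)'

Yes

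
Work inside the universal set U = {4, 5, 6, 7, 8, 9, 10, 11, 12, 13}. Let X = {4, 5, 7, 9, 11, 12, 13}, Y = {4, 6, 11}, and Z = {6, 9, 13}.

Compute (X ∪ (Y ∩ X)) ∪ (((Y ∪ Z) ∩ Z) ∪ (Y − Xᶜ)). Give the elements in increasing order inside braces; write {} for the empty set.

{4, 5, 6, 7, 9, 11, 12, 13}

Y ∩ X = {4, 11}
X ∪ (Y ∩ X) = {4, 5, 7, 9, 11, 12, 13}
Y ∪ Z = {4, 6, 9, 11, 13}
(Y ∪ Z) ∩ Z = {6, 9, 13}
Xᶜ = {6, 8, 10}
Y − Xᶜ = {4, 11}
((Y ∪ Z) ∩ Z) ∪ (Y − Xᶜ) = {4, 6, 9, 11, 13}
(X ∪ (Y ∩ X)) ∪ (((Y ∪ Z) ∩ Z) ∪ (Y − Xᶜ)) = {4, 5, 6, 7, 9, 11, 12, 13}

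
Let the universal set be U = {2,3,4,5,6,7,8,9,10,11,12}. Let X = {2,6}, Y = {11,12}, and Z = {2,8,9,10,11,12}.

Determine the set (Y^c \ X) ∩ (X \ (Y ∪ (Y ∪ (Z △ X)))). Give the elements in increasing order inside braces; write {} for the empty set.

{}

Y^c = {2,3,4,5,6,7,8,9,10}
Y^c \ X = {3,4,5,7,8,9,10}
Z △ X = {6,8,9,10,11,12}
Y ∪ (Z △ X) = {6,8,9,10,11,12}
Y ∪ (Y ∪ (Z △ X)) = {6,8,9,10,11,12}
X \ (Y ∪ (Y ∪ (Z △ X))) = {2}
(Y^c \ X) ∩ (X \ (Y ∪ (Y ∪ (Z △ X)))) = {}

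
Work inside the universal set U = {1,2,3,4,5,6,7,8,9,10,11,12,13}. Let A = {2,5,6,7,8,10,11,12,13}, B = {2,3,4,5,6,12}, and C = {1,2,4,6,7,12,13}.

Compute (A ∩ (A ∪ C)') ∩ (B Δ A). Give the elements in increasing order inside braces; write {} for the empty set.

A ∪ C = {1,2,4,5,6,7,8,10,11,12,13}
(A ∪ C)' = {3,9}
A ∩ (A ∪ C)' = {}
B Δ A = {3,4,7,8,10,11,13}
(A ∩ (A ∪ C)') ∩ (B Δ A) = {}

{}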